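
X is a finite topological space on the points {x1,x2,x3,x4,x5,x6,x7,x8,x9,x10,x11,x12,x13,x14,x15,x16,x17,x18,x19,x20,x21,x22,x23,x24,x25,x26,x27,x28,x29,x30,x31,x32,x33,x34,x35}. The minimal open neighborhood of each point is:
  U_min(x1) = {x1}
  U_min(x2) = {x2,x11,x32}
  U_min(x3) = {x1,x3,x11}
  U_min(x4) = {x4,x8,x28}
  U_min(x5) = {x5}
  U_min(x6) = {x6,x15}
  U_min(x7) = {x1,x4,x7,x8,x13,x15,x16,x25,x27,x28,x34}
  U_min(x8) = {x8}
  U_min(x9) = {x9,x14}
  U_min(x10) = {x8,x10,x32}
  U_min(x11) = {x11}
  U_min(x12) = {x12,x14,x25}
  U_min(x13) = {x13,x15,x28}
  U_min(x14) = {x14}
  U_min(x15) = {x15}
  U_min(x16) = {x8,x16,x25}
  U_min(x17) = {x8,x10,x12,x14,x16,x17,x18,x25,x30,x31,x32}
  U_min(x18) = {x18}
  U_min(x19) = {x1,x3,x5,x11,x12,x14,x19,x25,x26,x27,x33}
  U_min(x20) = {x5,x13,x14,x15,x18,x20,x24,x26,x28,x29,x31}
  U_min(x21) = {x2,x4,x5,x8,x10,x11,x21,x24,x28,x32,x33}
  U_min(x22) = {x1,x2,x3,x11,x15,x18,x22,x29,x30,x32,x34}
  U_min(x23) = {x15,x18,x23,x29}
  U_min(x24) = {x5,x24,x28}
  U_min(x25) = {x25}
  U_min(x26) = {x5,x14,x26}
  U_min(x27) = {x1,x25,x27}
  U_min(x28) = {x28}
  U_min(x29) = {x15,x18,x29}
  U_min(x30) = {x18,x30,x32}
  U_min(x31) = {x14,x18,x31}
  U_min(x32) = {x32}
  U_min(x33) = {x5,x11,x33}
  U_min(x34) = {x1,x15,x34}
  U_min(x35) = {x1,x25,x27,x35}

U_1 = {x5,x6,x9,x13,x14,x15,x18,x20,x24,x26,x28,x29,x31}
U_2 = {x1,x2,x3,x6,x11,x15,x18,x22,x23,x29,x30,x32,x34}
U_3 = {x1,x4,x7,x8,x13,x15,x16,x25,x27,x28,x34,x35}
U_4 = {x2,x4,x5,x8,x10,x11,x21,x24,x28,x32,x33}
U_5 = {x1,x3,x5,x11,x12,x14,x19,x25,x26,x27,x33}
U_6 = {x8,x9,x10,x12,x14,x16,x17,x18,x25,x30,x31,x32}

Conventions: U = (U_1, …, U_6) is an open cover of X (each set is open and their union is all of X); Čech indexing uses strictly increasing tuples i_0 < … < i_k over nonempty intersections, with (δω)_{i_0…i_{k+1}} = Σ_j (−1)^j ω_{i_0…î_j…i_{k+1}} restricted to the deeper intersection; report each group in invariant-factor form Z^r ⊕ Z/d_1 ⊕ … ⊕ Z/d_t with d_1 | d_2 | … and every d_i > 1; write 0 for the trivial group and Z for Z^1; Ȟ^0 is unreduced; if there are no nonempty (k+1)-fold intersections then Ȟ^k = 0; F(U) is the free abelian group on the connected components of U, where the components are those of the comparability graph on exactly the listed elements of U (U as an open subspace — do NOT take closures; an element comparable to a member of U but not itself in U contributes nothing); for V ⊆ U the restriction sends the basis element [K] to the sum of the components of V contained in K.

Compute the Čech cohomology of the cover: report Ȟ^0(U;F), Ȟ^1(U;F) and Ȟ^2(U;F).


Ȟ^0(U;F) ≅ Z; Ȟ^1(U;F) ≅ 0; Ȟ^2(U;F) ≅ Z/2

nonempty intersections:
  U12={x6,x15,x18,x29} U13={x13,x15,x28} U14={x5,x24,x28} U15={x5,x14,x26} U16={x9,x14,x18,x31} U23={x1,x15,x34} U24={x2,x11,x32} U25={x1,x3,x11} U26={x18,x30,x32} U34={x4,x8,x28} U35={x1,x25,x27} U36={x8,x16,x25} U45={x5,x11,x33} U46={x8,x10,x32} U56={x12,x14,x25}
  U123={x15} U126={x18} U134={x28} U145={x5} U156={x14} U235={x1} U245={x11} U246={x32} U346={x8} U356={x25}
components per intersection:
  U1: {x5,x6,x9,x13,x14,x15,x18,x20,x24,x26,x28,x29,x31}
  U2: {x1,x2,x3,x6,x11,x15,x18,x22,x23,x29,x30,x32,x34}
  U3: {x1,x4,x7,x8,x13,x15,x16,x25,x27,x28,x34,x35}
  U4: {x2,x4,x5,x8,x10,x11,x21,x24,x28,x32,x33}
  U5: {x1,x3,x5,x11,x12,x14,x19,x25,x26,x27,x33}
  U6: {x8,x9,x10,x12,x14,x16,x17,x18,x25,x30,x31,x32}
  U12: {x6,x15,x18,x29}
  U13: {x13,x15,x28}
  U14: {x5,x24,x28}
  U15: {x5,x14,x26}
  U16: {x9,x14,x18,x31}
  U23: {x1,x15,x34}
  U24: {x2,x11,x32}
  U25: {x1,x3,x11}
  U26: {x18,x30,x32}
  U34: {x4,x8,x28}
  U35: {x1,x25,x27}
  U36: {x8,x16,x25}
  U45: {x5,x11,x33}
  U46: {x8,x10,x32}
  U56: {x12,x14,x25}
  U123: {x15}
  U126: {x18}
  U134: {x28}
  U145: {x5}
  U156: {x14}
  U235: {x1}
  U245: {x11}
  U246: {x32}
  U346: {x8}
  U356: {x25}
C dims 6,15,10; δ0: rk 5, SNF 1^5; δ1: rk 10, SNF 1^9·2
Ȟ^0: (6−5)−0=1 ⇒ Z
Ȟ^1: (15−10)−5=0 ⇒ 0
Ȟ^2: (10−0)−10=0 plus torsion [2] ⇒ Z/2


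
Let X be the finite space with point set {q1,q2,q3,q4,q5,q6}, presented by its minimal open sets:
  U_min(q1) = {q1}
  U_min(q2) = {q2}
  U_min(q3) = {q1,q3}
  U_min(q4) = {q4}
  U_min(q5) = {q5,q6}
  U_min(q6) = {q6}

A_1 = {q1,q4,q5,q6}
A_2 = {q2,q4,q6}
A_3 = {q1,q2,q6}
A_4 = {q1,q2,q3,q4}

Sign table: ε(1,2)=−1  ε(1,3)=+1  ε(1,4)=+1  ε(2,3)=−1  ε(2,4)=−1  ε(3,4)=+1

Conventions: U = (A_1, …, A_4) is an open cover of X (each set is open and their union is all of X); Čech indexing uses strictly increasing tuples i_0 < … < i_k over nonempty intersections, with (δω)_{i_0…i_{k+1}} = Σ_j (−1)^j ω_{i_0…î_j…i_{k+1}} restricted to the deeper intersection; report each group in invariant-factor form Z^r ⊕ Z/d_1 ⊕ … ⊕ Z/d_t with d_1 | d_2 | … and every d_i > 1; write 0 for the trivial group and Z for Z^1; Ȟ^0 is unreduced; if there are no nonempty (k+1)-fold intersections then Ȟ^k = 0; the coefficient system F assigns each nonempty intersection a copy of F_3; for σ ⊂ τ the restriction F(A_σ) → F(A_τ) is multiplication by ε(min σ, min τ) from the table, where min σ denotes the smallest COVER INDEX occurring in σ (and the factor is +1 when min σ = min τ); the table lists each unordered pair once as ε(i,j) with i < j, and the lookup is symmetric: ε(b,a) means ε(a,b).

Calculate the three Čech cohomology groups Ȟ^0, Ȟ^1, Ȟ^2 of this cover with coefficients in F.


Ȟ^0(U;F) ≅ Z/3; Ȟ^1(U;F) ≅ 0; Ȟ^2(U;F) ≅ Z/3

nerve simplices:
  A12={q4,q6} A13={q1,q6} A14={q1,q4} A23={q2,q6} A24={q2,q4} A34={q1,q2}
  A123={q6} A124={q4} A134={q1} A234={q2}
C dims 4,6,4; δ0: rk_F3 3; δ1: rk_F3 3
degree 0: 4−3−0 = 1 → Ȟ^0 ≅ Z/3
degree 1: 6−3−3 = 0 → Ȟ^1 ≅ 0
degree 2: 4−0−3 = 1 → Ȟ^2 ≅ Z/3


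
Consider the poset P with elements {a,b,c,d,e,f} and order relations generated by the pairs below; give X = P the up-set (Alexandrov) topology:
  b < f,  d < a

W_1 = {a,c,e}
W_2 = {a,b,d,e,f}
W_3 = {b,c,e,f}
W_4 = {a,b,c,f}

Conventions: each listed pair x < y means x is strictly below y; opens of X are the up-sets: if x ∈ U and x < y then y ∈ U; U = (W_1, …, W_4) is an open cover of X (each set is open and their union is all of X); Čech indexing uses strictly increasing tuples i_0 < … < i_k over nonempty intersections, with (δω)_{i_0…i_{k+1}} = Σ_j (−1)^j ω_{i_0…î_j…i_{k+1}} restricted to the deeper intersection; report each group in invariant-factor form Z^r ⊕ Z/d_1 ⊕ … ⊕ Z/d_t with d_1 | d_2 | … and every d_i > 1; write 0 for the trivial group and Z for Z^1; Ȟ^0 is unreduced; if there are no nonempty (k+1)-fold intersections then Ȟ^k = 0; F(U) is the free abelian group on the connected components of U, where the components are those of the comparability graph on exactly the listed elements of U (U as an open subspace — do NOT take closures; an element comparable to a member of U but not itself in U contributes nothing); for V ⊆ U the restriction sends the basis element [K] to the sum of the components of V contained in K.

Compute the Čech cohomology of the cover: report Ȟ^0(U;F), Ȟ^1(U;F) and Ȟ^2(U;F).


nerve simplices:
  W12={a,e} W13={c,e} W14={a,c} W23={b,e,f} W24={a,b,f} W34={b,c,f}
  W123={e} W124={a} W134={c} W234={b,f}
components per intersection:
  W1: {a} {c} {e}
  W2: {a,d} {b,f} {e}
  W3: {b,f} {c} {e}
  W4: {a} {b,f} {c}
  W12: {a} {e}
  W13: {c} {e}
  W14: {a} {c}
  W23: {b,f} {e}
  W24: {a} {b,f}
  W34: {b,f} {c}
  W123: {e}
  W124: {a}
  W134: {c}
  W234: {b,f}
C dims 12,12,4; δ0: rk 8, SNF 1^8; δ1: rk 4, SNF 1^4
degree 0: 12−8−0 = 4 → Ȟ^0 ≅ Z^4
degree 1: 12−4−8 = 0 → Ȟ^1 ≅ 0
degree 2: 4−0−4 = 0 → Ȟ^2 ≅ 0

Ȟ^0 ≅ Z^4; Ȟ^1 ≅ 0; Ȟ^2 ≅ 0


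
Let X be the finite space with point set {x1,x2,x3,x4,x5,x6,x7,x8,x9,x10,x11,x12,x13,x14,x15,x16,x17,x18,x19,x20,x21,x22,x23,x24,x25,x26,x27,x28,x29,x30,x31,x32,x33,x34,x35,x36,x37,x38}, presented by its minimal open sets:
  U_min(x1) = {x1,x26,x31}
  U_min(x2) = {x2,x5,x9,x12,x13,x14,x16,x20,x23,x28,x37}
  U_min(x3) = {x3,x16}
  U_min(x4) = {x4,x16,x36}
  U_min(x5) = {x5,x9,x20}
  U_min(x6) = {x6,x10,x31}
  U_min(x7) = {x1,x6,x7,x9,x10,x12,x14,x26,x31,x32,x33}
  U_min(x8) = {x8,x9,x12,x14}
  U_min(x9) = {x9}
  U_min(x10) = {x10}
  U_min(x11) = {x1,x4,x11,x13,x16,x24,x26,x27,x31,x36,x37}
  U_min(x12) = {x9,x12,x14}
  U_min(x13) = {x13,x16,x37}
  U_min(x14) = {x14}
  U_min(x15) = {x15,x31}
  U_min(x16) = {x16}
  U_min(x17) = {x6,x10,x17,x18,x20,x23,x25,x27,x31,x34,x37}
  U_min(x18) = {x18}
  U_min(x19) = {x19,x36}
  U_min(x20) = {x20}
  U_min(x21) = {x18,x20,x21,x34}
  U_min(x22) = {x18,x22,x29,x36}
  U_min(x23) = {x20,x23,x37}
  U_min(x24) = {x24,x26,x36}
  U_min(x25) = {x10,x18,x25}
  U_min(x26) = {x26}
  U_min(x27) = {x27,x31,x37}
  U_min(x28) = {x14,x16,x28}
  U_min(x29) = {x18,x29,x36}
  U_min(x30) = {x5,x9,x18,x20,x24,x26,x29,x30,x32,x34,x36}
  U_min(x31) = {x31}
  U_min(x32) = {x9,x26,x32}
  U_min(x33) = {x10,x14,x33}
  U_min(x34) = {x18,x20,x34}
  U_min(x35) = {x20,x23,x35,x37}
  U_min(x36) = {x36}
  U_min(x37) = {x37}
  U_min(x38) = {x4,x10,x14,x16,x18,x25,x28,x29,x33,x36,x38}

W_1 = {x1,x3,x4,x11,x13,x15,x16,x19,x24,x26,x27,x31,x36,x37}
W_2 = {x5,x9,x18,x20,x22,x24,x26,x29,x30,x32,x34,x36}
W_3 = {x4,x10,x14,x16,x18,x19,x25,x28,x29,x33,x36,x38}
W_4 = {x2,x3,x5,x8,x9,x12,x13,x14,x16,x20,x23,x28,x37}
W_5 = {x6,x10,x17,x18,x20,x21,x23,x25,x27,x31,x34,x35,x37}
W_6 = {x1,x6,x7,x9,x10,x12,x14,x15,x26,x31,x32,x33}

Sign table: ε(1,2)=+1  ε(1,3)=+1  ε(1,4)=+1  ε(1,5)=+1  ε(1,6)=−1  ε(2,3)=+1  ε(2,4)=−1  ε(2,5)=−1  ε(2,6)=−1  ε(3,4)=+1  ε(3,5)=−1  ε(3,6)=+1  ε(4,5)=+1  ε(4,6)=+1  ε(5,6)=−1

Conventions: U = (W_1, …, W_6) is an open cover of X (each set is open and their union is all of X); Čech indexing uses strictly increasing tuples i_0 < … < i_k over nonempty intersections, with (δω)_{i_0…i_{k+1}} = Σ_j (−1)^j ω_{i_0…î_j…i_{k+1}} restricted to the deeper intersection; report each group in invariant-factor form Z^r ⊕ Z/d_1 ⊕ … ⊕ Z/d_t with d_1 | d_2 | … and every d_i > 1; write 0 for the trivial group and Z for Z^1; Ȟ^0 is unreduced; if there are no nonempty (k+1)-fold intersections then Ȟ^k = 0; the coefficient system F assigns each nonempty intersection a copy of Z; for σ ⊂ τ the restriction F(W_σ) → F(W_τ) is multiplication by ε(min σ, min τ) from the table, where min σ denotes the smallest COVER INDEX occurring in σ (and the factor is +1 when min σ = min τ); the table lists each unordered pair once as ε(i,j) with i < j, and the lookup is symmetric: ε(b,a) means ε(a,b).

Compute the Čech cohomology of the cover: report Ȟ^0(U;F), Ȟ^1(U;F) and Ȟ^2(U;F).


cover nerve:
  W12={x24,x26,x36} W13={x4,x16,x19,x36} W14={x3,x13,x16,x37} W15={x27,x31,x37} W16={x1,x15,x26,x31} W23={x18,x29,x36} W24={x5,x9,x20} W25={x18,x20,x34} W26={x9,x26,x32} W34={x14,x16,x28} W35={x10,x18,x25} W36={x10,x14,x33} W45={x20,x23,x37} W46={x9,x12,x14} W56={x6,x10,x31}
  W123={x36} W126={x26} W134={x16} W145={x37} W156={x31} W235={x18} W245={x20} W246={x9} W346={x14} W356={x10}
C dims 6,15,10; δ0: rk 6, SNF 1^5·2; δ1: rk 9, SNF 1^9
Ȟ^0: (6−6)−0=0 ⇒ 0
Ȟ^1: (15−9)−6=0 plus torsion [2] ⇒ Z/2
Ȟ^2: (10−0)−9=1 ⇒ Z

Ȟ^0 ≅ 0, Ȟ^1 ≅ Z/2 and Ȟ^2 ≅ Z


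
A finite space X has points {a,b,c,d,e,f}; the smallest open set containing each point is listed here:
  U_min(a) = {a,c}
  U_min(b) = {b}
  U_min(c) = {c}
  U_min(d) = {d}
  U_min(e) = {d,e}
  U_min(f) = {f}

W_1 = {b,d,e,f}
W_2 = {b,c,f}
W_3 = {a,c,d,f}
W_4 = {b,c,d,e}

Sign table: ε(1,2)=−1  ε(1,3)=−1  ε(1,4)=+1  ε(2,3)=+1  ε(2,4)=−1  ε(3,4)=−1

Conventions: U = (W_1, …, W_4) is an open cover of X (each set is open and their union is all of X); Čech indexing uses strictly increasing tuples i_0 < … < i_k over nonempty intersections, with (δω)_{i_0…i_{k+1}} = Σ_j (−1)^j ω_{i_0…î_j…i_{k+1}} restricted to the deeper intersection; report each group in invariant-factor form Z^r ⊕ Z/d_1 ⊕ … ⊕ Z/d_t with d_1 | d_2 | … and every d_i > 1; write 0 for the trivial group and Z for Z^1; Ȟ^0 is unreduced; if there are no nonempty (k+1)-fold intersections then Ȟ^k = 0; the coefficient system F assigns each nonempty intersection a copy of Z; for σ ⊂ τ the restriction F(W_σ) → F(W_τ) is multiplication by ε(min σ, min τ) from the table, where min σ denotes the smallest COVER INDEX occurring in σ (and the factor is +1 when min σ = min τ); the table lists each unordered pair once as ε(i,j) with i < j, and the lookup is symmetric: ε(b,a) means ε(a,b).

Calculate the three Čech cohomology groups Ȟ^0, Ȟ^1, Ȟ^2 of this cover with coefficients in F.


nerve simplices:
  W12={b,f} W13={d,f} W14={b,d,e} W23={c,f} W24={b,c} W34={c,d}
  W123={f} W124={b} W134={d} W234={c}
C dims 4,6,4; δ0: rk 3, SNF 1^3; δ1: rk 3, SNF 1^3
degree 0: 4−3−0 = 1 → Ȟ^0 ≅ Z
degree 1: 6−3−3 = 0 → Ȟ^1 ≅ 0
degree 2: 4−0−3 = 1 → Ȟ^2 ≅ Z

Ȟ^0(U;F) ≅ Z, Ȟ^1(U;F) ≅ 0, Ȟ^2(U;F) ≅ Z


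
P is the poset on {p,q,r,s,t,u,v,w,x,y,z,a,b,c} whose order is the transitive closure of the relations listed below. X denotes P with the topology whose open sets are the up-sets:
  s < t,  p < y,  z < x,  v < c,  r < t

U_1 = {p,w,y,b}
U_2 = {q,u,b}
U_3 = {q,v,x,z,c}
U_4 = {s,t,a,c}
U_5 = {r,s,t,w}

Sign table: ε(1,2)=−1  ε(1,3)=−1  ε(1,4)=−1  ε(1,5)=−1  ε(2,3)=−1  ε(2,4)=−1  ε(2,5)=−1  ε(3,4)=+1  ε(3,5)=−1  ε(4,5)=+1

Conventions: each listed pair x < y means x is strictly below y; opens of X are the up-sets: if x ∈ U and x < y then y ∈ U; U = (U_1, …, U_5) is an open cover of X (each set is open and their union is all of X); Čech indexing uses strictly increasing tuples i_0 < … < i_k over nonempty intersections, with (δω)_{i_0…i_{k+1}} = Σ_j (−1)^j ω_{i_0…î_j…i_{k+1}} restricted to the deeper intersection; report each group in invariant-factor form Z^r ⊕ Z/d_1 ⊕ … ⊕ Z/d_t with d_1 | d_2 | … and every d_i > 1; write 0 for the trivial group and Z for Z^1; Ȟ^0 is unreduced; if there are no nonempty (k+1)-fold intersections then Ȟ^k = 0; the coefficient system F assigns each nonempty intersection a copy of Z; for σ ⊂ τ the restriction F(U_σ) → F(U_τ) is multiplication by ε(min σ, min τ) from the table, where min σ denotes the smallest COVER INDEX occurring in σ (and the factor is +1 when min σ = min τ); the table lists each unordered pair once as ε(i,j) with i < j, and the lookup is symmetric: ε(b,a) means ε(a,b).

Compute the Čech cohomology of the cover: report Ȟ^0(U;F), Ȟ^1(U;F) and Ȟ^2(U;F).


nerve simplices:
  U12={b} U15={w} U23={q} U34={c} U45={s,t}
C dims 5,5; δ0: rk 5, SNF 1^4·2
degree 0: 5−5−0 = 0 → Ȟ^0 ≅ 0
degree 1: 5−0−5 = 0 plus torsion [2] → Ȟ^1 ≅ Z/2
degree 2: 0−0−0 = 0 → Ȟ^2 ≅ 0

Ȟ^0 = 0, Ȟ^1 = Z/2 and Ȟ^2 = 0


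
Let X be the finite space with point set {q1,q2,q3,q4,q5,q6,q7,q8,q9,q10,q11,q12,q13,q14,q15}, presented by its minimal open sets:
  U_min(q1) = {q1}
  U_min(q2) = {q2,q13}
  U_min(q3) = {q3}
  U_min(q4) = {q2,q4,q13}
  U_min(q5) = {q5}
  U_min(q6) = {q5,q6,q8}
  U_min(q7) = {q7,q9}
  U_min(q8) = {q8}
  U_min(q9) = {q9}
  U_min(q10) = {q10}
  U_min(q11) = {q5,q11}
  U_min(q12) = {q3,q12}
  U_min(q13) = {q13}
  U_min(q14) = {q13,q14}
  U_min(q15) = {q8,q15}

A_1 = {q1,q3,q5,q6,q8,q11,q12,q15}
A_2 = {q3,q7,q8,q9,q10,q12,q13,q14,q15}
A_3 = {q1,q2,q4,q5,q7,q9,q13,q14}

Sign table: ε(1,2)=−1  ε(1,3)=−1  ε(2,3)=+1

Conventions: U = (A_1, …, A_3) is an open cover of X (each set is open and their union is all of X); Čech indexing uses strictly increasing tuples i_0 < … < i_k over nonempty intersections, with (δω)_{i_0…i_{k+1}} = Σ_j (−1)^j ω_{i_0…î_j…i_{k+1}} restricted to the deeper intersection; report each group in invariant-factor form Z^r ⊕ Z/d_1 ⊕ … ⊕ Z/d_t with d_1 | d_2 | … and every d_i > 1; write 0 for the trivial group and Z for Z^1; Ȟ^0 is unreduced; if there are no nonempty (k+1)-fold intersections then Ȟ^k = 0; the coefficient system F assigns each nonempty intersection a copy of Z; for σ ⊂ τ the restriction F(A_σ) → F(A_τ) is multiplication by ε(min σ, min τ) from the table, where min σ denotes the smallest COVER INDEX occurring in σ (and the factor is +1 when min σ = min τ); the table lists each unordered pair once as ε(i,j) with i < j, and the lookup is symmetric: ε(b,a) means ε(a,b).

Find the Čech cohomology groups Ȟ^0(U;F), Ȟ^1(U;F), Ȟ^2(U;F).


intersection data:
  A12={q3,q8,q12,q15} A13={q1,q5} A23={q7,q9,q13,q14}
C dims 3,3; δ0: rk 2, SNF 1^2
Ȟ^0 = (3 − 2) − 0 = 1, so Ȟ^0 ≅ Z
Ȟ^1 = (3 − 0) − 2 = 1, so Ȟ^1 ≅ Z
Ȟ^2 = (0 − 0) − 0 = 0, so Ȟ^2 ≅ 0

Ȟ^0 = Z, Ȟ^1 = Z, Ȟ^2 = 0


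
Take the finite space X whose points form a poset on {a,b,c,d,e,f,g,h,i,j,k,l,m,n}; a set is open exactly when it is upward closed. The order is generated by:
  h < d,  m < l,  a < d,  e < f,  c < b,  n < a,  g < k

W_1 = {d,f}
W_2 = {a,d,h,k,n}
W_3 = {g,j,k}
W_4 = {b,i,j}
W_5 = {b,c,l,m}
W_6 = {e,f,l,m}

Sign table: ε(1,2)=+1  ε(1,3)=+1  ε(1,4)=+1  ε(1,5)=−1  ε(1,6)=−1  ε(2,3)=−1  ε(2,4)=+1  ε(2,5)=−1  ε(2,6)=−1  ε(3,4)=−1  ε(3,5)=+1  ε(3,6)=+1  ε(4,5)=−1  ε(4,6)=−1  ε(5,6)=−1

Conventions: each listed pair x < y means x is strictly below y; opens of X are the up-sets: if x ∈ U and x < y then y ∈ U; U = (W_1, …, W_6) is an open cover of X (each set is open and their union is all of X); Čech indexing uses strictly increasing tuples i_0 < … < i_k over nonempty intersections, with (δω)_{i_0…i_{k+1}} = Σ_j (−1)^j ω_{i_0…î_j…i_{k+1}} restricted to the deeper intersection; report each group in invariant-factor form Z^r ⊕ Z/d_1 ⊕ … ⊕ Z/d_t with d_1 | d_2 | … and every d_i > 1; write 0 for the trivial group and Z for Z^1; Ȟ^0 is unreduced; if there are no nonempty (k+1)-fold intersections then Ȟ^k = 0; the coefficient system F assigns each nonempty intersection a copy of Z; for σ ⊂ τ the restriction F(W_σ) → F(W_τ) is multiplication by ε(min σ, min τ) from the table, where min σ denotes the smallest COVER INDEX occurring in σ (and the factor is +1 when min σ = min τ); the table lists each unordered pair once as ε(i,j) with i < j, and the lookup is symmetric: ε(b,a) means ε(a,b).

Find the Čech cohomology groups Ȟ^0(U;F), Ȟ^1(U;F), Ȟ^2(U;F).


Ȟ^0 = 0, Ȟ^1 = Z/2 and Ȟ^2 = 0

nerve of the cover:
  W12={d} W16={f} W23={k} W34={j} W45={b} W56={l,m}
C dims 6,6; δ0: rk 6, SNF 1^5·2
Ȟ^0 = (6 − 6) − 0 = 0, so Ȟ^0 ≅ 0
Ȟ^1 = (6 − 0) − 6 = 0 plus torsion [2], so Ȟ^1 ≅ Z/2
Ȟ^2 = (0 − 0) − 0 = 0, so Ȟ^2 ≅ 0


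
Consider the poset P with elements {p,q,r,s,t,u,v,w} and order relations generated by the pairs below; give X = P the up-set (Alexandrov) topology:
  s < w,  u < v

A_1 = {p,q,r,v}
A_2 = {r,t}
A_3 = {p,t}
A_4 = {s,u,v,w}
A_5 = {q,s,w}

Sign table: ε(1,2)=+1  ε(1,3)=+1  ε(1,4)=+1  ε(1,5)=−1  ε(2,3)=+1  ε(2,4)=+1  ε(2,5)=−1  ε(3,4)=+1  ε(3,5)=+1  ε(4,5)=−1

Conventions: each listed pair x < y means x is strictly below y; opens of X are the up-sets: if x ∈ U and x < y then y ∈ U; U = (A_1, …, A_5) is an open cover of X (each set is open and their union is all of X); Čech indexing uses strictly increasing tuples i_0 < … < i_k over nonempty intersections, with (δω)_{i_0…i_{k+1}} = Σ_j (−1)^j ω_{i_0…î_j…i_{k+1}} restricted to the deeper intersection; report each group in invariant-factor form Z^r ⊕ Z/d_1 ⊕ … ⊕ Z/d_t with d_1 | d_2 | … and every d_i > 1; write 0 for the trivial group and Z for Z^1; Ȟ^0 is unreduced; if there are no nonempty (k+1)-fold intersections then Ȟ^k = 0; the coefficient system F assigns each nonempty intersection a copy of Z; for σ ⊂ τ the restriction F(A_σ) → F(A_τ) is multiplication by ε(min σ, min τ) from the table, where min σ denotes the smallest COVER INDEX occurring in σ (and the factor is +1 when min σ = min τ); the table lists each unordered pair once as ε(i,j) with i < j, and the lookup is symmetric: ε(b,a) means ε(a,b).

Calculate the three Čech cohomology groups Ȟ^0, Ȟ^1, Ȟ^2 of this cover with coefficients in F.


nonempty overlaps:
  A12={r} A13={p} A14={v} A15={q} A23={t} A45={s,w}
C dims 5,6; δ0: rk 4, SNF 1^4
degree 0: 5−4−0 = 1 → Ȟ^0 ≅ Z
degree 1: 6−0−4 = 2 → Ȟ^1 ≅ Z^2
degree 2: 0−0−0 = 0 → Ȟ^2 ≅ 0

Ȟ^0(U;F) ≅ Z, Ȟ^1(U;F) ≅ Z^2, Ȟ^2(U;F) ≅ 0


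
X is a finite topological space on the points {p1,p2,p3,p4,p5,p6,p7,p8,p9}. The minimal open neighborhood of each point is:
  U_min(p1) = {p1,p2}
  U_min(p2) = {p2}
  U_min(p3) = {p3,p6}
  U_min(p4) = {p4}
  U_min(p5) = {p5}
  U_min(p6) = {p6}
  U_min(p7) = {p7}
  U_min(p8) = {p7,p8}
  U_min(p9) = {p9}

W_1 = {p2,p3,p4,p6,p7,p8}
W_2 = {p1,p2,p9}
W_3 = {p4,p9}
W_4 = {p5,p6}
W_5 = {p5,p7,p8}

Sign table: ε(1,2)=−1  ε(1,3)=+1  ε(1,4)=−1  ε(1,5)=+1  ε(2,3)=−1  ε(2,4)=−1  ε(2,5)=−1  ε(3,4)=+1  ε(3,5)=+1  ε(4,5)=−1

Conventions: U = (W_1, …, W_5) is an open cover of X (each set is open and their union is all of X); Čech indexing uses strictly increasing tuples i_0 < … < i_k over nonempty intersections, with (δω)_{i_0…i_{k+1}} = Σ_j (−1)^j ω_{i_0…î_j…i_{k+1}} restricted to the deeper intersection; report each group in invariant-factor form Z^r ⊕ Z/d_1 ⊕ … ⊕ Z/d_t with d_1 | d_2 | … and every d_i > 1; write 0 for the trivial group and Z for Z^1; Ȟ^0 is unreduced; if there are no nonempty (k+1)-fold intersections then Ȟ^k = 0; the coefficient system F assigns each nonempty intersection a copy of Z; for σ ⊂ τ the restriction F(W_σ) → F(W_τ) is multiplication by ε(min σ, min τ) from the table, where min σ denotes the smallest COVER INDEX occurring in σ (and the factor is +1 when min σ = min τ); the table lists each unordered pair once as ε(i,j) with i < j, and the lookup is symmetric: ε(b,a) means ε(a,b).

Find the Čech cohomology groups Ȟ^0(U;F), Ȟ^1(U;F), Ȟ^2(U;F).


nerve simplices:
  W12={p2} W13={p4} W14={p6} W15={p7,p8} W23={p9} W45={p5}
C dims 5,6; δ0: rk 4, SNF 1^4
degree 0: 5−4−0 = 1 → Ȟ^0 ≅ Z
degree 1: 6−0−4 = 2 → Ȟ^1 ≅ Z^2
degree 2: 0−0−0 = 0 → Ȟ^2 ≅ 0

Ȟ^0 ≅ Z, Ȟ^1 ≅ Z^2 and Ȟ^2 ≅ 0


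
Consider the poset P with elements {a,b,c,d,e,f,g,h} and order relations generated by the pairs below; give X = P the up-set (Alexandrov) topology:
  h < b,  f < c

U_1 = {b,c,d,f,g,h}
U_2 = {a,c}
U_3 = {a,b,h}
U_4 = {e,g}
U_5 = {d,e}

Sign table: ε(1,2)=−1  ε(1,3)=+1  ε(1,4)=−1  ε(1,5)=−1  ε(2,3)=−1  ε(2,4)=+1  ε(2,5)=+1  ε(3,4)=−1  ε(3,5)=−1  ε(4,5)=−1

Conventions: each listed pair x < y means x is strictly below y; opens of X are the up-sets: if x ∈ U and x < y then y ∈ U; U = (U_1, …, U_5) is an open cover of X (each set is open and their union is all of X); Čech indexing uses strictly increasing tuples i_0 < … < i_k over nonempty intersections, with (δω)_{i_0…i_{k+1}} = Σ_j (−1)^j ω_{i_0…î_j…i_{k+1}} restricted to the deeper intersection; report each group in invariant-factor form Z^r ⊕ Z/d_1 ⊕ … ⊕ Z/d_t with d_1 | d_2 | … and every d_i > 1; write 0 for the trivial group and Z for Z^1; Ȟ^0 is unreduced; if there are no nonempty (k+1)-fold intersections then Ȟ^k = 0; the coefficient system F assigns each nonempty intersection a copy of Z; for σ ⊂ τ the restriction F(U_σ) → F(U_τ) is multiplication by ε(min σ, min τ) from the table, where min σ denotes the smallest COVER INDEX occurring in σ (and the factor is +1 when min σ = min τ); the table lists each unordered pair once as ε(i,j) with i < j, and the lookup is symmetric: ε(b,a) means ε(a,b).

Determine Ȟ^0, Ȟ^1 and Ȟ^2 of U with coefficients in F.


intersection data:
  U12={c} U13={b,h} U14={g} U15={d} U23={a} U45={e}
C dims 5,6; δ0: rk 5, SNF 1^4·2
Ȟ^0 = (5 − 5) − 0 = 0, so Ȟ^0 ≅ 0
Ȟ^1 = (6 − 0) − 5 = 1 plus torsion [2], so Ȟ^1 ≅ Z ⊕ Z/2
Ȟ^2 = (0 − 0) − 0 = 0, so Ȟ^2 ≅ 0

Ȟ^0(U;F) ≅ 0; Ȟ^1(U;F) ≅ Z ⊕ Z/2; Ȟ^2(U;F) ≅ 0


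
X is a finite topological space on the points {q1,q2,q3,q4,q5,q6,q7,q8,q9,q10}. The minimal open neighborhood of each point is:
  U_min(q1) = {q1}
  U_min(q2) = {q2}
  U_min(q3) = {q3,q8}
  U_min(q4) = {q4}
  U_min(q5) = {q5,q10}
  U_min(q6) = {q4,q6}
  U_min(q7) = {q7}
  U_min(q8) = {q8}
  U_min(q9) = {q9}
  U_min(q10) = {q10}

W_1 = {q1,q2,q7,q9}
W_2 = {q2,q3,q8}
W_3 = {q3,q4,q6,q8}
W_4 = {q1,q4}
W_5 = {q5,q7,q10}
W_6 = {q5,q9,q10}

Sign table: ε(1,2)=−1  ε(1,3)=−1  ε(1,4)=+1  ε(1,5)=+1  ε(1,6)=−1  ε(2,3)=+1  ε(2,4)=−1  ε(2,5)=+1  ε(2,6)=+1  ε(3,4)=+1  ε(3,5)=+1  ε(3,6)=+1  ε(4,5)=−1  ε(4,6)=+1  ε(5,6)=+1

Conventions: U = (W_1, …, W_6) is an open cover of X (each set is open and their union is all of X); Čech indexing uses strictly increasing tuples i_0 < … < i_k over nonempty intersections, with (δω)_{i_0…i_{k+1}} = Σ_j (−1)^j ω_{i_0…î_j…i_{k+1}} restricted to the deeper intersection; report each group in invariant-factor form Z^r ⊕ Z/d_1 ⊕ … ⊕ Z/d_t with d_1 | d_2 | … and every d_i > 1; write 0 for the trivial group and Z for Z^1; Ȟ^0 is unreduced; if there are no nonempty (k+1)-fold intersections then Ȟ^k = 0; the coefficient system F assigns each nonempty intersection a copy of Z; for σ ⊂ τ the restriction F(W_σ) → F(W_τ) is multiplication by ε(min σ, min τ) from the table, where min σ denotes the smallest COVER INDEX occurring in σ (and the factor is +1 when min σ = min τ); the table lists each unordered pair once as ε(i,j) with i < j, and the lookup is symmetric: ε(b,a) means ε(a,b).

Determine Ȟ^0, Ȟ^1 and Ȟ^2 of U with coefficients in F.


nonempty intersections:
  W12={q2} W14={q1} W15={q7} W16={q9} W23={q3,q8} W34={q4} W56={q5,q10}
C dims 6,7; δ0: rk 6, SNF 1^5·2
Ȟ^0: (6−6)−0=0 ⇒ 0
Ȟ^1: (7−0)−6=1 plus torsion [2] ⇒ Z ⊕ Z/2
Ȟ^2: (0−0)−0=0 ⇒ 0

Ȟ^0(U;F) ≅ 0, Ȟ^1(U;F) ≅ Z ⊕ Z/2 and Ȟ^2(U;F) ≅ 0


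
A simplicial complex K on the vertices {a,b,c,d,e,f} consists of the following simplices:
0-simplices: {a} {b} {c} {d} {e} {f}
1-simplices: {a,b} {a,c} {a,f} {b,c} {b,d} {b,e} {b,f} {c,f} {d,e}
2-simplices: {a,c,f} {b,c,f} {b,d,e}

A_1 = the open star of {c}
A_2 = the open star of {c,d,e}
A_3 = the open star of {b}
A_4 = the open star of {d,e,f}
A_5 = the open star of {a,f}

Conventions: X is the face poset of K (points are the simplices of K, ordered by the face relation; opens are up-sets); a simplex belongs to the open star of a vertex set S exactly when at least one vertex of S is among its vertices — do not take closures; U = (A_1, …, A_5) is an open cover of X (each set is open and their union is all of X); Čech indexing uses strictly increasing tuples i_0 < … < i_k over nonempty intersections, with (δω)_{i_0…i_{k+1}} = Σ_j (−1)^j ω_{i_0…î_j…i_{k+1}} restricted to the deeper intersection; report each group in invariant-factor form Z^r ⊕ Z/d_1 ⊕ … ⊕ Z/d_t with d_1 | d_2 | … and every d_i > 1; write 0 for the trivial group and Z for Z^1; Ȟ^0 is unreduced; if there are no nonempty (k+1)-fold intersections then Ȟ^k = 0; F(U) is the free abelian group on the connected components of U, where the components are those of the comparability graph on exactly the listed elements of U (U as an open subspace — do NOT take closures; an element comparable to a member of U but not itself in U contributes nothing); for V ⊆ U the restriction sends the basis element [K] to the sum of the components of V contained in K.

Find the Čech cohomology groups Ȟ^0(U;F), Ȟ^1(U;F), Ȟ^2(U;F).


cover nerve:
  A1={{c},{a,c},{b,c},{c,f},{a,c,f},{b,c,f}} A2={{c},{d},{e},{a,c},{b,c},{b,d},{b,e},{c,f},{d,e},{a,c,f},{b,c,f},{b,d,e}} A3={{b},{a,b},{b,c},{b,d},{b,e},{b,f},{b,c,f},{b,d,e}} A4={{d},{e},{f},{a,f},{b,d},{b,e},{b,f},{c,f},{d,e},{a,c,f},{b,c,f},{b,d,e}} A5={{a},{f},{a,b},{a,c},{a,f},{b,f},{c,f},{a,c,f},{b,c,f}}
  A12={{c},{a,c},{b,c},{c,f},{a,c,f},{b,c,f}} A13={{b,c},{b,c,f}} A14={{c,f},{a,c,f},{b,c,f}} A15={{a,c},{c,f},{a,c,f},{b,c,f}} A23={{b,c},{b,d},{b,e},{b,c,f},{b,d,e}} A24={{d},{e},{b,d},{b,e},{c,f},{d,e},{a,c,f},{b,c,f},{b,d,e}} A25={{a,c},{c,f},{a,c,f},{b,c,f}} A34={{b,d},{b,e},{b,f},{b,c,f},{b,d,e}} A35={{a,b},{b,f},{b,c,f}} A45={{f},{a,f},{b,f},{c,f},{a,c,f},{b,c,f}}
  A123={{b,c},{b,c,f}} A124={{c,f},{a,c,f},{b,c,f}} A125={{a,c},{c,f},{a,c,f},{b,c,f}} A134={{b,c,f}} A135={{b,c,f}} A145={{c,f},{a,c,f},{b,c,f}} A234={{b,d},{b,e},{b,c,f},{b,d,e}} A235={{b,c,f}} A245={{c,f},{a,c,f},{b,c,f}} A345={{b,f},{b,c,f}}
  A1234={{b,c,f}} A1235={{b,c,f}} A1245={{c,f},{a,c,f},{b,c,f}} A1345={{b,c,f}} A2345={{b,c,f}}
  A12345={{b,c,f}}
components per intersection:
  A1: {{c},{a,c},{b,c},{c,f},{a,c,f},{b,c,f}}
  A2: {{c},{a,c},{b,c},{c,f},{a,c,f},{b,c,f}} {{d},{e},{b,d},{b,e},{d,e},{b,d,e}}
  A3: {{b},{a,b},{b,c},{b,d},{b,e},{b,f},{b,c,f},{b,d,e}}
  A4: {{d},{e},{b,d},{b,e},{d,e},{b,d,e}} {{f},{a,f},{b,f},{c,f},{a,c,f},{b,c,f}}
  A5: {{a},{f},{a,b},{a,c},{a,f},{b,f},{c,f},{a,c,f},{b,c,f}}
  A12: {{c},{a,c},{b,c},{c,f},{a,c,f},{b,c,f}}
  A13: {{b,c},{b,c,f}}
  A14: {{c,f},{a,c,f},{b,c,f}}
  A15: {{a,c},{c,f},{a,c,f},{b,c,f}}
  A23: {{b,c},{b,c,f}} {{b,d},{b,e},{b,d,e}}
  A24: {{d},{e},{b,d},{b,e},{d,e},{b,d,e}} {{c,f},{a,c,f},{b,c,f}}
  A25: {{a,c},{c,f},{a,c,f},{b,c,f}}
  A34: {{b,d},{b,e},{b,d,e}} {{b,f},{b,c,f}}
  A35: {{a,b}} {{b,f},{b,c,f}}
  A45: {{f},{a,f},{b,f},{c,f},{a,c,f},{b,c,f}}
  A123: {{b,c},{b,c,f}}
  A124: {{c,f},{a,c,f},{b,c,f}}
  A125: {{a,c},{c,f},{a,c,f},{b,c,f}}
  A134: {{b,c,f}}
  A135: {{b,c,f}}
  A145: {{c,f},{a,c,f},{b,c,f}}
  A234: {{b,d},{b,e},{b,d,e}} {{b,c,f}}
  A235: {{b,c,f}}
  A245: {{c,f},{a,c,f},{b,c,f}}
  A345: {{b,f},{b,c,f}}
  A1234: {{b,c,f}}
  A1235: {{b,c,f}}
  A1245: {{c,f},{a,c,f},{b,c,f}}
  A1345: {{b,c,f}}
  A2345: {{b,c,f}}
  A12345: {{b,c,f}}
C dims 7,14,11,5; δ0: rk 6, SNF 1^6; δ1: rk 7, SNF 1^7; δ2: rk 4, SNF 1^4
Ȟ^0: (7−6)−0=1 ⇒ Z
Ȟ^1: (14−7)−6=1 ⇒ Z
Ȟ^2: (11−4)−7=0 ⇒ 0

Ȟ^0(U;F) ≅ Z; Ȟ^1(U;F) ≅ Z; Ȟ^2(U;F) ≅ 0


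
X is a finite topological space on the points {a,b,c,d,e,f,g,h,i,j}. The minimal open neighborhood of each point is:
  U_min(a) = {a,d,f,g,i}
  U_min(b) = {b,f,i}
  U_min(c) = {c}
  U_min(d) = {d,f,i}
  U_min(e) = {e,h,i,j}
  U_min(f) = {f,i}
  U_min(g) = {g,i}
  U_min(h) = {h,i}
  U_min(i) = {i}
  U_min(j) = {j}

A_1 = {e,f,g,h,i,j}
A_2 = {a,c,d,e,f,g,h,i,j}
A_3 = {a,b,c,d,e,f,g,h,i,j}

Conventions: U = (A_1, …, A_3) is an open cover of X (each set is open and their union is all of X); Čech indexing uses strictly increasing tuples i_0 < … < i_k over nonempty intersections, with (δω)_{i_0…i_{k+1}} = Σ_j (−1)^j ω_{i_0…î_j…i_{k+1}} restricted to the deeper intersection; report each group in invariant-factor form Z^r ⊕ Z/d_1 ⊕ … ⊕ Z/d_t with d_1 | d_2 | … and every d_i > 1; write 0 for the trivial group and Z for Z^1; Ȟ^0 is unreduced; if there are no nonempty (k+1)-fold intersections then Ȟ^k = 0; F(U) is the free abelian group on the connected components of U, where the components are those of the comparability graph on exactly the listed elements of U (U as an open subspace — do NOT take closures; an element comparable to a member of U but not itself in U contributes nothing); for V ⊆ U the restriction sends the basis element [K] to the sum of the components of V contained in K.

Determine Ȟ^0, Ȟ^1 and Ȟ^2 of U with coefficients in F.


nerve simplices:
  A12={e,f,g,h,i,j} A13={e,f,g,h,i,j} A23={a,c,d,e,f,g,h,i,j}
  A123={e,f,g,h,i,j}
components per intersection:
  A1: {e,f,g,h,i,j}
  A2: {a,d,e,f,g,h,i,j} {c}
  A3: {a,b,d,e,f,g,h,i,j} {c}
  A12: {e,f,g,h,i,j}
  A13: {e,f,g,h,i,j}
  A23: {a,d,e,f,g,h,i,j} {c}
  A123: {e,f,g,h,i,j}
C dims 5,4,1; δ0: rk 3, SNF 1^3; δ1: rk 1, SNF 1^1
degree 0: 5−3−0 = 2 → Ȟ^0 ≅ Z^2
degree 1: 4−1−3 = 0 → Ȟ^1 ≅ 0
degree 2: 1−0−1 = 0 → Ȟ^2 ≅ 0

Ȟ^0(U;F) ≅ Z^2, Ȟ^1(U;F) ≅ 0 and Ȟ^2(U;F) ≅ 0


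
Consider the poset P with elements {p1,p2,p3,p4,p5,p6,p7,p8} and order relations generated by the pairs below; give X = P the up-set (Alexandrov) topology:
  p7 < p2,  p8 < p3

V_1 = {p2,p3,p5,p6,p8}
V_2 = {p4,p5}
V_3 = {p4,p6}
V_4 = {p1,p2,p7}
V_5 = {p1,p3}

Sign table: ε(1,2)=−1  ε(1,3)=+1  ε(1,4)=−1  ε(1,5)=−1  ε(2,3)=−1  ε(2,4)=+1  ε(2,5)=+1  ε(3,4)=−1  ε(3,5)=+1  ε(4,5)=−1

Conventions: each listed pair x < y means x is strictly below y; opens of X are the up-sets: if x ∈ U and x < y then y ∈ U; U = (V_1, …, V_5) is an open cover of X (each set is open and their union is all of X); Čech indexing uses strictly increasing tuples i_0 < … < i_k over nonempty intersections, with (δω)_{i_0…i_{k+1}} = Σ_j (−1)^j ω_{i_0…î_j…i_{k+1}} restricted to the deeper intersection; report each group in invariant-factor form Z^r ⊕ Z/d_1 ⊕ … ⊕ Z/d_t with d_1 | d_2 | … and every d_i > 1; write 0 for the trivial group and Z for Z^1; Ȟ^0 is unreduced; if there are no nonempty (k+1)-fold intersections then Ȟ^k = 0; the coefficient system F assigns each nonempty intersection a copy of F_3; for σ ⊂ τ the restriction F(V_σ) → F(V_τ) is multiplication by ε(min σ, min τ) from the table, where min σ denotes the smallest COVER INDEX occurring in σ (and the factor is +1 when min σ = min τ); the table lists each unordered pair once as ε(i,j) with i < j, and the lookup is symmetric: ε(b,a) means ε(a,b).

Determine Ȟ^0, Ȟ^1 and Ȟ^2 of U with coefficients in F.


intersection data:
  V12={p5} V13={p6} V14={p2} V15={p3} V23={p4} V45={p1}
C dims 5,6; δ0: rk_F3 5
Ȟ^0 = (5 − 5) − 0 = 0, so Ȟ^0 ≅ 0
Ȟ^1 = (6 − 0) − 5 = 1, so Ȟ^1 ≅ Z/3
Ȟ^2 = (0 − 0) − 0 = 0, so Ȟ^2 ≅ 0

Ȟ^0 = 0,  Ȟ^1 = Z/3,  Ȟ^2 = 0


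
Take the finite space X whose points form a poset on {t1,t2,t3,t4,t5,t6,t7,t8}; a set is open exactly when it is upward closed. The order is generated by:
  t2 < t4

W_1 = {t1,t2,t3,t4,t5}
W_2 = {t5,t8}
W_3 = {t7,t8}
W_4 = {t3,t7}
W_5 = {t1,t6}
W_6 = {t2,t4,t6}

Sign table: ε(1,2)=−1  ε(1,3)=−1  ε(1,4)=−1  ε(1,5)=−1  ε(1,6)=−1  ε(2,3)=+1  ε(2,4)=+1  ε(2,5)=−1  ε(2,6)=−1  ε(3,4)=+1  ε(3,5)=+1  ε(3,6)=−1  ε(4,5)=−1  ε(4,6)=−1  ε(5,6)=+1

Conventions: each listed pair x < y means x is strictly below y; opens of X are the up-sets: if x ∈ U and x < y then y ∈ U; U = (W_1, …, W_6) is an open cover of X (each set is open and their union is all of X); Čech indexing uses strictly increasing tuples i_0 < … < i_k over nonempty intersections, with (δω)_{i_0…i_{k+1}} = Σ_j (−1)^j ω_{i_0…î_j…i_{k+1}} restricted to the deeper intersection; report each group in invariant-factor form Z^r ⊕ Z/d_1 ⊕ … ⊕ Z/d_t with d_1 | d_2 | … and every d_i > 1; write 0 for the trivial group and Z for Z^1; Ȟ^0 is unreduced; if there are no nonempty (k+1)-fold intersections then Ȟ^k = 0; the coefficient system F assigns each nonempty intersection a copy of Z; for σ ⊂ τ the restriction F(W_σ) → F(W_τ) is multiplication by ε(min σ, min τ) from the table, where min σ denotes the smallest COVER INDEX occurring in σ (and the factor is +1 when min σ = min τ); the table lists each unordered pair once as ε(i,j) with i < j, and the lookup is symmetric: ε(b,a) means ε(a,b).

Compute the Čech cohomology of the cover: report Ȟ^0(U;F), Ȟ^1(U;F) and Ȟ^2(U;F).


Ȟ^0 ≅ Z, Ȟ^1 ≅ Z^2 and Ȟ^2 ≅ 0

intersection data:
  W12={t5} W14={t3} W15={t1} W16={t2,t4} W23={t8} W34={t7} W56={t6}
C dims 6,7; δ0: rk 5, SNF 1^5
Ȟ^0 = (6 − 5) − 0 = 1, so Ȟ^0 ≅ Z
Ȟ^1 = (7 − 0) − 5 = 2, so Ȟ^1 ≅ Z^2
Ȟ^2 = (0 − 0) − 0 = 0, so Ȟ^2 ≅ 0


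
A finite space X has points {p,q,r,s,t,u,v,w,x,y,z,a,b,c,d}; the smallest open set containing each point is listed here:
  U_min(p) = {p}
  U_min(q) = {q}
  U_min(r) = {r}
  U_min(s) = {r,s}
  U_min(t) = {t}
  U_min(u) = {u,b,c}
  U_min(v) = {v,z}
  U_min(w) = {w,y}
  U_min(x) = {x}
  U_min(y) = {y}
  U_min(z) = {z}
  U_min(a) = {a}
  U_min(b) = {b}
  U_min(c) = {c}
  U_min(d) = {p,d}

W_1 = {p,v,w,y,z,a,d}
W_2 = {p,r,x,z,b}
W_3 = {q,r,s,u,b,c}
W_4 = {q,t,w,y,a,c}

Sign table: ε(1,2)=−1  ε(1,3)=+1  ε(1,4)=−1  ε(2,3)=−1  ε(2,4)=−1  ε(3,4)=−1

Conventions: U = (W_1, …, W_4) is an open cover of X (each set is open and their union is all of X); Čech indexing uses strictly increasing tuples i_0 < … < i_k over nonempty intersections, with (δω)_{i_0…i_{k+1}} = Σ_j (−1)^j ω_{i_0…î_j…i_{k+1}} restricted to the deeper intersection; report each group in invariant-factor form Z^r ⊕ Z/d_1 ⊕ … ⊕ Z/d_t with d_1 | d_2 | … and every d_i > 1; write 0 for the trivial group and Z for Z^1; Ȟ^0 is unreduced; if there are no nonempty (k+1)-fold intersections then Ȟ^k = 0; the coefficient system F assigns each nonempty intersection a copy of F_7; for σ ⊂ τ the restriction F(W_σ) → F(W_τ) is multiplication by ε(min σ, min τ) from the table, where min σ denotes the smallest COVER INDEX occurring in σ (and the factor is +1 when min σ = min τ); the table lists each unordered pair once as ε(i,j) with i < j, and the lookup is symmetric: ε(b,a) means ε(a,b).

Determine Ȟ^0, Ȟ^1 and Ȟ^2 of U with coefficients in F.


nerve simplices:
  W12={p,z} W14={w,y,a} W23={r,b} W34={q,c}
C dims 4,4; δ0: rk_F7 3
degree 0: 4−3−0 = 1 → Ȟ^0 ≅ Z/7
degree 1: 4−0−3 = 1 → Ȟ^1 ≅ Z/7
degree 2: 0−0−0 = 0 → Ȟ^2 ≅ 0

Ȟ^0 = Z/7, Ȟ^1 = Z/7, Ȟ^2 = 0


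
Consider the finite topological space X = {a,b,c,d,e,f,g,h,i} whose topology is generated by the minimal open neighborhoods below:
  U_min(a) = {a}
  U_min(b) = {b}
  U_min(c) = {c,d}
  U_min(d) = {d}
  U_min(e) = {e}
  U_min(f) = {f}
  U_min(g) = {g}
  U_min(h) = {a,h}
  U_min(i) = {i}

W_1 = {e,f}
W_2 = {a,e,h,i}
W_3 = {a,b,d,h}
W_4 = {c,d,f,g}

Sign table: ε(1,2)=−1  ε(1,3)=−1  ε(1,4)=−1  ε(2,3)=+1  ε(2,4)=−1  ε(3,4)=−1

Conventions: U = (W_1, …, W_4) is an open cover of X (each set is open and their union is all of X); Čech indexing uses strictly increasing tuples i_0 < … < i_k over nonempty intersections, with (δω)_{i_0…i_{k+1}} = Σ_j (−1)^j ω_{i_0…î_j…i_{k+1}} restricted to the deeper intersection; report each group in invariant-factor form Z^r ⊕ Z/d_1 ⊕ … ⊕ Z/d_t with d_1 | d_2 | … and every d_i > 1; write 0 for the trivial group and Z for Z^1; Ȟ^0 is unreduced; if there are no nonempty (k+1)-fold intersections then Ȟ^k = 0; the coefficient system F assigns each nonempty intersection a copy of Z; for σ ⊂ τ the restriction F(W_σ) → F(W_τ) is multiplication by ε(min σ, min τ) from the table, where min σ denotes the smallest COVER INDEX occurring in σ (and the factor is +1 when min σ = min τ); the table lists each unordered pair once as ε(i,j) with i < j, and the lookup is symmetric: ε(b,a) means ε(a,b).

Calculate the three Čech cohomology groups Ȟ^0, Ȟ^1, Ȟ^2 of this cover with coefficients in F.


Ȟ^0 ≅ 0; Ȟ^1 ≅ Z/2; Ȟ^2 ≅ 0

nonempty intersections:
  W12={e} W14={f} W23={a,h} W34={d}
C dims 4,4; δ0: rk 4, SNF 1^3·2
Ȟ^0: (4−4)−0=0 ⇒ 0
Ȟ^1: (4−0)−4=0 plus torsion [2] ⇒ Z/2
Ȟ^2: (0−0)−0=0 ⇒ 0


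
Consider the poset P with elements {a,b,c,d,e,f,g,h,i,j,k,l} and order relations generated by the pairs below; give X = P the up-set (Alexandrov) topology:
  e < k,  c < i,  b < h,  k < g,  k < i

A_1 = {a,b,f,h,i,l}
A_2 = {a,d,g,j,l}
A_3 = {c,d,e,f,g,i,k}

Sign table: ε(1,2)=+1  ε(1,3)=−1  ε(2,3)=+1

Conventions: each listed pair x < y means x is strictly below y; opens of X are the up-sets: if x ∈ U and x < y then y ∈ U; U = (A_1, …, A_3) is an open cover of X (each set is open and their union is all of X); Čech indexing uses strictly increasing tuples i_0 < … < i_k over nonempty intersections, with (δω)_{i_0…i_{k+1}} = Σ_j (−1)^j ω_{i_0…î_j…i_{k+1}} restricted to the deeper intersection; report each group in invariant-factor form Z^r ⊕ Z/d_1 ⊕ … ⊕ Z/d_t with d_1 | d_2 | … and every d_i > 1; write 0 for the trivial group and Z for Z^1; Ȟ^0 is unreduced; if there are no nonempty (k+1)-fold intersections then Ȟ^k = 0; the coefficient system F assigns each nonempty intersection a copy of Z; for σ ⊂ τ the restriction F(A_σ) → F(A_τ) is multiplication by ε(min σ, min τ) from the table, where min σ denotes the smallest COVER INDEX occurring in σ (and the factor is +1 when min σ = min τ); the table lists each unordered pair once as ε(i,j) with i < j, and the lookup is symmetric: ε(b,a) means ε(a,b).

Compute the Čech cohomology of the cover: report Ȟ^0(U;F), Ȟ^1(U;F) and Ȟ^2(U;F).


Ȟ^0 = 0,  Ȟ^1 = Z/2,  Ȟ^2 = 0

nonempty overlaps:
  A12={a,l} A13={f,i} A23={d,g}
C dims 3,3; δ0: rk 3, SNF 1^2·2
degree 0: 3−3−0 = 0 → Ȟ^0 ≅ 0
degree 1: 3−0−3 = 0 plus torsion [2] → Ȟ^1 ≅ Z/2
degree 2: 0−0−0 = 0 → Ȟ^2 ≅ 0
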